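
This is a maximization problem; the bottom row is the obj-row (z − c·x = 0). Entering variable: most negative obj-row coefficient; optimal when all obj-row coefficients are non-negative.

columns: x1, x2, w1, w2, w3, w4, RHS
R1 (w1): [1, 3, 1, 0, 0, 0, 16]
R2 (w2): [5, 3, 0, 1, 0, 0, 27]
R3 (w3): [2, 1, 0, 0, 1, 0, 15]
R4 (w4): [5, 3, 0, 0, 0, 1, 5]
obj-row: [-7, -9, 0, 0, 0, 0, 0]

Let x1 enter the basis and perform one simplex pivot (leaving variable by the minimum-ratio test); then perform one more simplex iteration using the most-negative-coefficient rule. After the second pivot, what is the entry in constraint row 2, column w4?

-1

Ratio test on column x1 — row 1: 16/1 = 16; row 2: 27/5 = 27/5; row 3: 15/2 = 15/2; row 4: 5/5 = 1. Minimum is 1 at row 4 (w4 leaves); pivot element 5.
Divide row 4 by 5; eliminate column x1 from the other rows.
Second iteration: most negative obj-row entry is -24/5 in column x2, so x2 enters.
Ratio test on column x2 — row 1: 15/(12/5) = 25/4; row 2: entry 0 ≤ 0; row 3: entry -1/5 ≤ 0; row 4: 1/(3/5) = 5/3. Minimum is 5/3 at row 4 (x1 leaves); pivot element 3/5.
Divide row 4 by 3/5; eliminate column x2 from the other rows.
After both pivots, the entry at constraint row 2, column w4 is -1.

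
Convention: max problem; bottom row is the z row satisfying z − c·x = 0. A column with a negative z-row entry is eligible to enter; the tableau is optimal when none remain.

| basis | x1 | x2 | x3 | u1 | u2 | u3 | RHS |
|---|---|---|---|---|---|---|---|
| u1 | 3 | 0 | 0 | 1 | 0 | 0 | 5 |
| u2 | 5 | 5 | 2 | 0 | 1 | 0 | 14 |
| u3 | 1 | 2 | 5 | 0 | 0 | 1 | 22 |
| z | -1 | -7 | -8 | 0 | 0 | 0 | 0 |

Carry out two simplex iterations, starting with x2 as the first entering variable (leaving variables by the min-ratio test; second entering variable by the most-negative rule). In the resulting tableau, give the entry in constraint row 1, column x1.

3

Ratio test on column x2 — row 1: entry 0 ≤ 0; row 2: 14/5 = 14/5; row 3: 22/2 = 11. Minimum is 14/5 at row 2 (u2 leaves); pivot element 5.
Divide row 2 by 5; eliminate column x2 from the other rows.
Second iteration: most negative z-row entry is -26/5 in column x3, so x3 enters.
Ratio test on column x3 — row 1: entry 0 ≤ 0; row 2: (14/5)/(2/5) = 7; row 3: (82/5)/(21/5) = 82/21. Minimum is 82/21 at row 3 (u3 leaves); pivot element 21/5.
Divide row 3 by 21/5; eliminate column x3 from the other rows.
After both pivots, the entry at constraint row 1, column x1 is 3.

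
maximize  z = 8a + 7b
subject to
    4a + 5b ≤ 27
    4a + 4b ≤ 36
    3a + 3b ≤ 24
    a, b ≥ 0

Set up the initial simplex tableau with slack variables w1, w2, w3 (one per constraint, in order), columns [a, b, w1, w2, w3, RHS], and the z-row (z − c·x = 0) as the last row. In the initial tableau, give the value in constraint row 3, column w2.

Slack w2 belongs to constraint 2; its column is the unit vector e_2, so the entry in row 3 is 0.

0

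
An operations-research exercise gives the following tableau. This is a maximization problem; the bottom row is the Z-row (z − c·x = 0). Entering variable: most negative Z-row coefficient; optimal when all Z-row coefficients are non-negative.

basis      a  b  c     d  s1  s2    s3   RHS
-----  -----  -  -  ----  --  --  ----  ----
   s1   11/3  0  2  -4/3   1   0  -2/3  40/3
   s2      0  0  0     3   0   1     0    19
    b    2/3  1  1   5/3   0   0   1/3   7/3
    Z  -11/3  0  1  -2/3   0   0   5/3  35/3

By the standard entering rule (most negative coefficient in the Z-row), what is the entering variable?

a

Negative Z-row entries: a: -11/3, d: -2/3.
The most negative is -11/3 in column a, so a enters.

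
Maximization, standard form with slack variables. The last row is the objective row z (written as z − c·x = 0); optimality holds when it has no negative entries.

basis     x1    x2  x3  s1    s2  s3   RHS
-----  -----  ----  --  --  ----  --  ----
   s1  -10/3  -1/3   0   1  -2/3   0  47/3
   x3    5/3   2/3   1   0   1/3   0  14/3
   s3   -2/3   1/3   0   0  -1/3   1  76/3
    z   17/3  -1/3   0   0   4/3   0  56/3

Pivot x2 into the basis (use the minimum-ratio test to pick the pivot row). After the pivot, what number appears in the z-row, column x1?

13/2

Ratio test on column x2 — row 1: entry -1/3 ≤ 0; row 2: (14/3)/(2/3) = 7; row 3: (76/3)/(1/3) = 76. Minimum is 7 at row 2 (x3 leaves); pivot element 2/3.
Divide row 2 by 2/3; eliminate column x2 from the other rows.
z-row update in column x1: 17/3 − (-1/3)·(5/2) = 13/2.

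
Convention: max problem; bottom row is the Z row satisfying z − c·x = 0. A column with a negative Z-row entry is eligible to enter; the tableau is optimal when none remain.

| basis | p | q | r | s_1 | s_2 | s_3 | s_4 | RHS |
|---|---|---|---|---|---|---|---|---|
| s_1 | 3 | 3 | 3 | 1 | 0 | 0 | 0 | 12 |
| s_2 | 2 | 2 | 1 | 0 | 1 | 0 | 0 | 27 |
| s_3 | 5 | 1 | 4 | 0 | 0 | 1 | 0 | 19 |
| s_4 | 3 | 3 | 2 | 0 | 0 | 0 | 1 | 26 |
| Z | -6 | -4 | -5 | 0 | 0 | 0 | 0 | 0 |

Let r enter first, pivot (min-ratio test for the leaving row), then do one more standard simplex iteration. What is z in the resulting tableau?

23

Ratio test on column r — row 1: 12/3 = 4; row 2: 27/1 = 27; row 3: 19/4 = 19/4; row 4: 26/2 = 13. Minimum is 4 at row 1 (s_1 leaves); pivot element 3.
Pivot on row 1; the Z-row RHS becomes 0 − (-5)·4 = 20.
Next entering variable (most negative Z-row entry -1): p.
Ratio test on column p — row 1: 4/1 = 4; row 2: 23/1 = 23; row 3: 3/1 = 3; row 4: 18/1 = 18. Minimum is 3 at row 3 (s_3 leaves); pivot element 1.
After the second pivot the Z-row RHS is 20 − (-1)·3 = 23.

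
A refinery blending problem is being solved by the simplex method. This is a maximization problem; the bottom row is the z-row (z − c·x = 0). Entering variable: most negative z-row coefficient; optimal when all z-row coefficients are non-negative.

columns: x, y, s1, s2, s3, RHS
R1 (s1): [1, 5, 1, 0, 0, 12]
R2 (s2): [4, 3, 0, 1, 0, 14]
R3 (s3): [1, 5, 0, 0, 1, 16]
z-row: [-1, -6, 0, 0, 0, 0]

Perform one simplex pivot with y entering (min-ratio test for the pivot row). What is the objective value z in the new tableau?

72/5

Ratio test on column y — row 1: 12/5 = 12/5; row 2: 14/3 = 14/3; row 3: 16/5 = 16/5. Minimum is 12/5 at row 1 (s1 leaves); pivot element 5.
Pivot on row 1; the z-row RHS becomes 0 − (-6)·(12/5) = 72/5.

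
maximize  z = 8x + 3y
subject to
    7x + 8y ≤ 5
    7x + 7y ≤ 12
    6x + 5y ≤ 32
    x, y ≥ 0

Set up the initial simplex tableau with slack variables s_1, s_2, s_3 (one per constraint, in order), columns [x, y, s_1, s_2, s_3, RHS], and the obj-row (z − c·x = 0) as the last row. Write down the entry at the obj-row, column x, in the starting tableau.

-8

The obj-row carries the negated objective coefficients: the x entry is -8.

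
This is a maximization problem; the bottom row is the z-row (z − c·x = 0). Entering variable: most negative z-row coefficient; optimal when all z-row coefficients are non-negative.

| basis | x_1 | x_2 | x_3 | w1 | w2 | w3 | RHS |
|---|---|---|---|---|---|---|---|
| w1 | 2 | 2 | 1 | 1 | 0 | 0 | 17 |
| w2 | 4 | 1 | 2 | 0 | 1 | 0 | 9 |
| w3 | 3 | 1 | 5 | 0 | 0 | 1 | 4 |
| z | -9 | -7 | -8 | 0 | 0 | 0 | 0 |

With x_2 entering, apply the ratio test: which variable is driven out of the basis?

w3

Column x_2 entries and ratios — w1: 17/2 = 17/2; w2: 9/1 = 9; w3: 4/1 = 4.
Smallest ratio is 4 in the row of w3, so w3 leaves.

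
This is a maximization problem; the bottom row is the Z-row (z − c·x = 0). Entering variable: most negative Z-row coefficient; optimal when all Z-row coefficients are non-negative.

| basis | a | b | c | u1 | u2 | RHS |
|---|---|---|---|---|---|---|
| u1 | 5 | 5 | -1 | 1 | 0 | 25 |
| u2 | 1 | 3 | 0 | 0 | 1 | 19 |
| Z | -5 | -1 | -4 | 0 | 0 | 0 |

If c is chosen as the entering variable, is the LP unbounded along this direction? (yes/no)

yes

Every constraint-row entry in column c is ≤ 0, so increasing c is unbounded.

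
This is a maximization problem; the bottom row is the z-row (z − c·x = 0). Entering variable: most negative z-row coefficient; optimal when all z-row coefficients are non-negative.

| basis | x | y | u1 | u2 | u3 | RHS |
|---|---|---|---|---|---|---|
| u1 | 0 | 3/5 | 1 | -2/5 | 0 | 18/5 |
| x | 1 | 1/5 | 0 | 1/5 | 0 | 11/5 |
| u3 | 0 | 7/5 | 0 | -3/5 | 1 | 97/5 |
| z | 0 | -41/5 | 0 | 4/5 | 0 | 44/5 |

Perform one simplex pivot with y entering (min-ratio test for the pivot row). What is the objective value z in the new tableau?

Ratio test on column y — row 1: (18/5)/(3/5) = 6; row 2: (11/5)/(1/5) = 11; row 3: (97/5)/(7/5) = 97/7. Minimum is 6 at row 1 (u1 leaves); pivot element 3/5.
Pivot on row 1; the z-row RHS becomes 44/5 − (-41/5)·6 = 58.

58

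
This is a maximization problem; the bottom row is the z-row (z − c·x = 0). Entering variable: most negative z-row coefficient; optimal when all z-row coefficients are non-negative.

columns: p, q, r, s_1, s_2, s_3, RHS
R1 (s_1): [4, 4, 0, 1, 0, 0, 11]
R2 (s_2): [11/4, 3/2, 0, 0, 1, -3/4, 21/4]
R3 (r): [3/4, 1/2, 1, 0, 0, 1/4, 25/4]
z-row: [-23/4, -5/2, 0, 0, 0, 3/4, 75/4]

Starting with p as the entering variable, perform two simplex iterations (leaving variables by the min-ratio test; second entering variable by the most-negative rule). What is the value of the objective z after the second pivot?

Ratio test on column p — row 1: 11/4 = 11/4; row 2: (21/4)/(11/4) = 21/11; row 3: (25/4)/(3/4) = 25/3. Minimum is 21/11 at row 2 (s_2 leaves); pivot element 11/4.
Pivot on row 2; the z-row RHS becomes 75/4 − (-23/4)·(21/11) = 327/11.
Next entering variable (most negative z-row entry -9/11): s_3.
Ratio test on column s_3 — row 1: (37/11)/(12/11) = 37/12; row 2: entry -3/11 ≤ 0; row 3: (53/11)/(5/11) = 53/5. Minimum is 37/12 at row 1 (s_1 leaves); pivot element 12/11.
After the second pivot the z-row RHS is 327/11 − (-9/11)·(37/12) = 129/4.

129/4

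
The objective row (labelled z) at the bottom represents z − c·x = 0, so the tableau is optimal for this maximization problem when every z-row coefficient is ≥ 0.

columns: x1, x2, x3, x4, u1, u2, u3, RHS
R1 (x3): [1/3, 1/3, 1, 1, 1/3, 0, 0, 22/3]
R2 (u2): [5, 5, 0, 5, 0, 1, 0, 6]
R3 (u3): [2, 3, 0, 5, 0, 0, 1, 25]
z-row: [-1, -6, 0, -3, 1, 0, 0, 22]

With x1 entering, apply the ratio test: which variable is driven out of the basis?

u2

Column x1 entries and ratios — x3: (22/3)/(1/3) = 22; u2: 6/5 = 6/5; u3: 25/2 = 25/2.
Smallest ratio is 6/5 in the row of u2, so u2 leaves.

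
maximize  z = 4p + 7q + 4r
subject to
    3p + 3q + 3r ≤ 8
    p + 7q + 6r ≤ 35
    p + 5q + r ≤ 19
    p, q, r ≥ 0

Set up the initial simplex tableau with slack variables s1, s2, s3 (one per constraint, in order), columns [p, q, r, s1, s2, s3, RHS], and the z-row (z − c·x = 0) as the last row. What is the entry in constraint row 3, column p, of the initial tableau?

Constraint 3 has coefficient 1 on p.

1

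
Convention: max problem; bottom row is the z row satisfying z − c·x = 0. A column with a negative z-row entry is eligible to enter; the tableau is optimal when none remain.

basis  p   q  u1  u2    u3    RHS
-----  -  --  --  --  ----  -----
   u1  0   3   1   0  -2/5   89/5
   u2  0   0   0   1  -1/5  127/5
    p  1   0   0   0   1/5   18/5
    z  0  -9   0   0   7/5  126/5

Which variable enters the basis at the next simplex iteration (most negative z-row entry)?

q

Negative z-row entries: q: -9.
The most negative is -9 in column q, so q enters.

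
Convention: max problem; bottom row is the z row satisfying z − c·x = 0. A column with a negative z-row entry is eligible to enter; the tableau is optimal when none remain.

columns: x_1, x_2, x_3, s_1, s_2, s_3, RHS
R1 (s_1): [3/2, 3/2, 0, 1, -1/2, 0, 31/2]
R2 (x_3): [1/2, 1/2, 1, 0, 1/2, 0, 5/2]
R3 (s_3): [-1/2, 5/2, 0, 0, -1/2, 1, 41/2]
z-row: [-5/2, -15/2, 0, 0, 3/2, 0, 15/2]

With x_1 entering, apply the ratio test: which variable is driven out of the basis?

Column x_1 entries and ratios — s_1: (31/2)/(3/2) = 31/3; x_3: (5/2)/(1/2) = 5; s_3: -1/2 ≤ 0, skip.
Smallest ratio is 5 in the row of x_3, so x_3 leaves.

x_3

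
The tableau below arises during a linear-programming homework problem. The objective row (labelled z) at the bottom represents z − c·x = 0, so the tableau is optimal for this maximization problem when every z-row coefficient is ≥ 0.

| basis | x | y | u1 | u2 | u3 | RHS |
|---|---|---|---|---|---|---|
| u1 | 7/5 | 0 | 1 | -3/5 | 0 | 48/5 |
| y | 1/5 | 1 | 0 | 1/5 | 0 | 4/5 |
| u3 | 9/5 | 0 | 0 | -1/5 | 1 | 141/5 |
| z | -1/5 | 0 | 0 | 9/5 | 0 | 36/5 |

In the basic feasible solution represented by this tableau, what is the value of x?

0

x is not in the basis, so in the current basic feasible solution x = 0.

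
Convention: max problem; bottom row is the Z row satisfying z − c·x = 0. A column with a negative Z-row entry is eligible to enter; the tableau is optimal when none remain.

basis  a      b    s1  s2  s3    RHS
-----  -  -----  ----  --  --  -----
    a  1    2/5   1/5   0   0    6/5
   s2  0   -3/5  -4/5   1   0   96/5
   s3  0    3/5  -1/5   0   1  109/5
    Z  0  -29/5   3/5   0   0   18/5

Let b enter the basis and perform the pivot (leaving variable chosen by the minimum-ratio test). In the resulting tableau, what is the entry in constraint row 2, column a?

3/2

Ratio test on column b — row 1: (6/5)/(2/5) = 3; row 2: entry -3/5 ≤ 0; row 3: (109/5)/(3/5) = 109/3. Minimum is 3 at row 1 (a leaves); pivot element 2/5.
Divide row 1 by 2/5; eliminate column b from the other rows.
Row 2 update in column a: 0 − (-3/5)·(5/2) = 3/2.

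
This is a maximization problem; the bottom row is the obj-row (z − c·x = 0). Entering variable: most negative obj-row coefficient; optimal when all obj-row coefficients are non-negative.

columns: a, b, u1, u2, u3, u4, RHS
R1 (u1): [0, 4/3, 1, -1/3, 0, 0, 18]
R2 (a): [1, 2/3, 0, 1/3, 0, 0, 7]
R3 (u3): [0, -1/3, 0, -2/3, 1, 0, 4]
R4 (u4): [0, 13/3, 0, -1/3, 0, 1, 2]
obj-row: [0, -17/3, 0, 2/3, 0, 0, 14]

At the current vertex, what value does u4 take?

u4 is basic (row 4); its value is the RHS of that row, 2.

2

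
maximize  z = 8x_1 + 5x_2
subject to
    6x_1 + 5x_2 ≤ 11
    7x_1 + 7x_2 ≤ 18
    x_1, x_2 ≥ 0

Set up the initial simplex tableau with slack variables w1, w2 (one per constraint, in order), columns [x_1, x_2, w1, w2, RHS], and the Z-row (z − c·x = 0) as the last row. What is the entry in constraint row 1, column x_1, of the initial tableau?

6

Constraint 1 has coefficient 6 on x_1.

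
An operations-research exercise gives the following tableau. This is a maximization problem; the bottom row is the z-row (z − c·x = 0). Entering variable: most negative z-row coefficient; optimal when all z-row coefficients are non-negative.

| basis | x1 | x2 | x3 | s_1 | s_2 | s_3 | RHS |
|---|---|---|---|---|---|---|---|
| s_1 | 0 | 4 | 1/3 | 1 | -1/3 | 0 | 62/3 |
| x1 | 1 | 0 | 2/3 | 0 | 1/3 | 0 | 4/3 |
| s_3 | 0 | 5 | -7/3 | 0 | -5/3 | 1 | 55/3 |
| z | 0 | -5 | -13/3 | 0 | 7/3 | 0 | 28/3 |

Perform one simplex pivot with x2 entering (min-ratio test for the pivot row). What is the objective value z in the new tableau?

83/3

Ratio test on column x2 — row 1: (62/3)/4 = 31/6; row 2: entry 0 ≤ 0; row 3: (55/3)/5 = 11/3. Minimum is 11/3 at row 3 (s_3 leaves); pivot element 5.
Pivot on row 3; the z-row RHS becomes 28/3 − (-5)·(11/3) = 83/3.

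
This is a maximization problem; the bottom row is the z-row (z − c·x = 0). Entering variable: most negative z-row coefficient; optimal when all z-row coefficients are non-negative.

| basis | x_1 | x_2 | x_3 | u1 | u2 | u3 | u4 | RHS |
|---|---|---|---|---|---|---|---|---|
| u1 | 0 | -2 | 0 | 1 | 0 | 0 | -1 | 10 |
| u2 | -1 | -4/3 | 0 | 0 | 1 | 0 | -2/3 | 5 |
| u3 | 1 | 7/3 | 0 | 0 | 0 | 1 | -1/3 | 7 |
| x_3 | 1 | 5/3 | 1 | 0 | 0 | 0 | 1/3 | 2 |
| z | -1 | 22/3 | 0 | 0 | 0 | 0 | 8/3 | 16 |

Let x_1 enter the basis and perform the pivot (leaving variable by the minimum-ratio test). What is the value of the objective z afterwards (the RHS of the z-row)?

18

Ratio test on column x_1 — row 1: entry 0 ≤ 0; row 2: entry -1 ≤ 0; row 3: 7/1 = 7; row 4: 2/1 = 2. Minimum is 2 at row 4 (x_3 leaves); pivot element 1.
Pivot on row 4; the z-row RHS becomes 16 − (-1)·2 = 18.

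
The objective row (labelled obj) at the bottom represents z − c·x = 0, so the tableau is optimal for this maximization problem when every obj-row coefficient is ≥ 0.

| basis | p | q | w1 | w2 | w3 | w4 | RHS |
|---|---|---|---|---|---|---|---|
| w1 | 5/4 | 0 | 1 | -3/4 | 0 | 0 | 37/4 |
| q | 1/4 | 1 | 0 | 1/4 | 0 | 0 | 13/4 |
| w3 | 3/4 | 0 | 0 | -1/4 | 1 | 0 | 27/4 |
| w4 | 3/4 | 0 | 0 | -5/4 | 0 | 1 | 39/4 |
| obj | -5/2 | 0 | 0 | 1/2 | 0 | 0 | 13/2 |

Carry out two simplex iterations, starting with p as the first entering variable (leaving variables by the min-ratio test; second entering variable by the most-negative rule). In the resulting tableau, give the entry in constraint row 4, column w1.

Ratio test on column p — row 1: (37/4)/(5/4) = 37/5; row 2: (13/4)/(1/4) = 13; row 3: (27/4)/(3/4) = 9; row 4: (39/4)/(3/4) = 13. Minimum is 37/5 at row 1 (w1 leaves); pivot element 5/4.
Divide row 1 by 5/4; eliminate column p from the other rows.
Second iteration: most negative obj-row entry is -1 in column w2, so w2 enters.
Ratio test on column w2 — row 1: entry -3/5 ≤ 0; row 2: (7/5)/(2/5) = 7/2; row 3: (6/5)/(1/5) = 6; row 4: entry -4/5 ≤ 0. Minimum is 7/2 at row 2 (q leaves); pivot element 2/5.
Divide row 2 by 2/5; eliminate column w2 from the other rows.
After both pivots, the entry at constraint row 4, column w1 is -1.

-1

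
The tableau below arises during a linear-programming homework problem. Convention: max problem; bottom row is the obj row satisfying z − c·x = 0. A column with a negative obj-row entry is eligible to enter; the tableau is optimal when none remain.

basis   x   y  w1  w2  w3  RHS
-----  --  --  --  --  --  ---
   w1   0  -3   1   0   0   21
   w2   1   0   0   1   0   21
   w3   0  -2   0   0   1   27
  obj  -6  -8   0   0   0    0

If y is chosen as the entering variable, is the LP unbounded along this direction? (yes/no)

Every constraint-row entry in column y is ≤ 0, so increasing y is unbounded.

yes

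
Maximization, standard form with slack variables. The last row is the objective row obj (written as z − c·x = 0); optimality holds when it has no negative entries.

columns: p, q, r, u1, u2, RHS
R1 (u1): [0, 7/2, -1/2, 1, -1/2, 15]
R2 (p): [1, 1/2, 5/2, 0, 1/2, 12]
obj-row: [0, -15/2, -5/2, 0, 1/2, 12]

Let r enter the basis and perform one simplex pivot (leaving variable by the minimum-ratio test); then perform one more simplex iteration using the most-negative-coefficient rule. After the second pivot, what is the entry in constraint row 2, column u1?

-1/18

Ratio test on column r — row 1: entry -1/2 ≤ 0; row 2: 12/(5/2) = 24/5. Minimum is 24/5 at row 2 (p leaves); pivot element 5/2.
Divide row 2 by 5/2; eliminate column r from the other rows.
Second iteration: most negative obj-row entry is -7 in column q, so q enters.
Ratio test on column q — row 1: (87/5)/(18/5) = 29/6; row 2: (24/5)/(1/5) = 24. Minimum is 29/6 at row 1 (u1 leaves); pivot element 18/5.
Divide row 1 by 18/5; eliminate column q from the other rows.
After both pivots, the entry at constraint row 2, column u1 is -1/18.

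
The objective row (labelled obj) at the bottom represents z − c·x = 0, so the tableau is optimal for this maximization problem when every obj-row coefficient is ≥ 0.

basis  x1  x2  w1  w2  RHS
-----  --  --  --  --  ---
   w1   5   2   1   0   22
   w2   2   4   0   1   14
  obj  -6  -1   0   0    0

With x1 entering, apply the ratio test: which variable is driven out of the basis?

w1

Column x1 entries and ratios — w1: 22/5 = 22/5; w2: 14/2 = 7.
Smallest ratio is 22/5 in the row of w1, so w1 leaves.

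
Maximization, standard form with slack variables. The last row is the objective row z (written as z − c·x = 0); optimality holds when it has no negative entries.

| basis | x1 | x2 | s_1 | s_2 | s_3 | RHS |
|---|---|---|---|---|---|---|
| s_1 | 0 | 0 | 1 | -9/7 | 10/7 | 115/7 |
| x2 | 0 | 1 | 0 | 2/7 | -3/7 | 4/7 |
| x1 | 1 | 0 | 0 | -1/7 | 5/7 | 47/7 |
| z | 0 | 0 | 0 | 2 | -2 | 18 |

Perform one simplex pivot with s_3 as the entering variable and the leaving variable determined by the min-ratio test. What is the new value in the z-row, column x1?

Ratio test on column s_3 — row 1: (115/7)/(10/7) = 23/2; row 2: entry -3/7 ≤ 0; row 3: (47/7)/(5/7) = 47/5. Minimum is 47/5 at row 3 (x1 leaves); pivot element 5/7.
Divide row 3 by 5/7; eliminate column s_3 from the other rows.
z-row update in column x1: 0 − (-2)·(7/5) = 14/5.

14/5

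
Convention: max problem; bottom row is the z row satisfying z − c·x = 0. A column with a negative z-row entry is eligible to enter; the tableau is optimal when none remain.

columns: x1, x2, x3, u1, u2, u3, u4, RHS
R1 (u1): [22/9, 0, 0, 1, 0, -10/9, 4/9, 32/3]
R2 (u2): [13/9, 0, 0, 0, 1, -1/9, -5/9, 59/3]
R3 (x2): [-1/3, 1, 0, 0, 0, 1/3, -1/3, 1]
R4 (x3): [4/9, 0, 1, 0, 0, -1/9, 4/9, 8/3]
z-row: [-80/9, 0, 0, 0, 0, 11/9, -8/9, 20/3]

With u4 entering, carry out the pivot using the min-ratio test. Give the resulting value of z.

Ratio test on column u4 — row 1: (32/3)/(4/9) = 24; row 2: entry -5/9 ≤ 0; row 3: entry -1/3 ≤ 0; row 4: (8/3)/(4/9) = 6. Minimum is 6 at row 4 (x3 leaves); pivot element 4/9.
Pivot on row 4; the z-row RHS becomes 20/3 − (-8/9)·6 = 12.

12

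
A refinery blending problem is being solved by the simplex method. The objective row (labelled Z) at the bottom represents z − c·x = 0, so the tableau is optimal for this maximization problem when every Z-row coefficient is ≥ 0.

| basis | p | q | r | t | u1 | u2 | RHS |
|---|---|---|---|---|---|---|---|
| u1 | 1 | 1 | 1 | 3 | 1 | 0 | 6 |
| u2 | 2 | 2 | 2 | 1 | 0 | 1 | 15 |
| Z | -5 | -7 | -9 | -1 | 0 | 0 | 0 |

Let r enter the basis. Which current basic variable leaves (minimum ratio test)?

Column r entries and ratios — u1: 6/1 = 6; u2: 15/2 = 15/2.
Smallest ratio is 6 in the row of u1, so u1 leaves.

u1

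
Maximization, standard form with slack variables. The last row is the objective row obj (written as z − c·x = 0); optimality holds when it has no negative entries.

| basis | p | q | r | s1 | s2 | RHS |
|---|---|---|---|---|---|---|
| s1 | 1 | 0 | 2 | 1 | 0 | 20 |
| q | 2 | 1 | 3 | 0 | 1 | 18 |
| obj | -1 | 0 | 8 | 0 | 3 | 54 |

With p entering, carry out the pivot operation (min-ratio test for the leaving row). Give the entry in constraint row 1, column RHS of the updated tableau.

11

Ratio test on column p — row 1: 20/1 = 20; row 2: 18/2 = 9. Minimum is 9 at row 2 (q leaves); pivot element 2.
Divide row 2 by 2; eliminate column p from the other rows.
Row 1 update in column RHS: 20 − 1·9 = 11.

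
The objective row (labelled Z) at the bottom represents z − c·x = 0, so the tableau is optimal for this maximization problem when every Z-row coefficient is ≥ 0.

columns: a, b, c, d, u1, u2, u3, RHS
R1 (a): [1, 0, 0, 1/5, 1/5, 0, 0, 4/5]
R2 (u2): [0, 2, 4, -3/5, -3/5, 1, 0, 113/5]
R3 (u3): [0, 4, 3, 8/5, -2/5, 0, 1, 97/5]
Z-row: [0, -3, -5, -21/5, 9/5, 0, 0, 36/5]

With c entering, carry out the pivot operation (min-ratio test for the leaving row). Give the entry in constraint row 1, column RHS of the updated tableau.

4/5

Ratio test on column c — row 1: entry 0 ≤ 0; row 2: (113/5)/4 = 113/20; row 3: (97/5)/3 = 97/15. Minimum is 113/20 at row 2 (u2 leaves); pivot element 4.
Divide row 2 by 4; eliminate column c from the other rows.
Row 1 update in column RHS: 4/5 − 0·(113/20) = 4/5.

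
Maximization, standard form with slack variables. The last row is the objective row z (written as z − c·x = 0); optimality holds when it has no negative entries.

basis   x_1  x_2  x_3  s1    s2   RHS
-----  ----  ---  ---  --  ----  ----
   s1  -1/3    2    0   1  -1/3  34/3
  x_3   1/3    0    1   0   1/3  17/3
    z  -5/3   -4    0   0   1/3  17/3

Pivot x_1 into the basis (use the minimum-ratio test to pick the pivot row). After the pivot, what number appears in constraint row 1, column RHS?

Ratio test on column x_1 — row 1: entry -1/3 ≤ 0; row 2: (17/3)/(1/3) = 17. Minimum is 17 at row 2 (x_3 leaves); pivot element 1/3.
Divide row 2 by 1/3; eliminate column x_1 from the other rows.
Row 1 update in column RHS: 34/3 − (-1/3)·17 = 17.

17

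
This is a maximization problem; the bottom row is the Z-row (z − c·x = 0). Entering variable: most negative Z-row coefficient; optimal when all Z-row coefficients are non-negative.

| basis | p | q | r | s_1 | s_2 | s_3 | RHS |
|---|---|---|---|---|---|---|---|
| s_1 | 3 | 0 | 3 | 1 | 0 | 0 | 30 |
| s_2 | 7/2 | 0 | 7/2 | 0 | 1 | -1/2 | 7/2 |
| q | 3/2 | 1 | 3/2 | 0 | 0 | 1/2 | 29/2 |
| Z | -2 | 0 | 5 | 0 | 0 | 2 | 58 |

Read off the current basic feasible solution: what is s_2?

7/2

s_2 is basic (row 2); its value is the RHS of that row, 7/2.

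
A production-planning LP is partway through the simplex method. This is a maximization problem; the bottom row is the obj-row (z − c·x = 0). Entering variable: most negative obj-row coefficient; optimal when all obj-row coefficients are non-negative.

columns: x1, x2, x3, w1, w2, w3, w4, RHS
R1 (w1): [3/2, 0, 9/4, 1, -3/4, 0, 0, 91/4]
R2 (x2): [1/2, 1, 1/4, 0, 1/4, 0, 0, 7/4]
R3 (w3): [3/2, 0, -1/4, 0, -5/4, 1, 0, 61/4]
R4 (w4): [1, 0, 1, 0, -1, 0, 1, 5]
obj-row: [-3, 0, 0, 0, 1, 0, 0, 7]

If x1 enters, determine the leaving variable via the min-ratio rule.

Column x1 entries and ratios — w1: (91/4)/(3/2) = 91/6; x2: (7/4)/(1/2) = 7/2; w3: (61/4)/(3/2) = 61/6; w4: 5/1 = 5.
Smallest ratio is 7/2 in the row of x2, so x2 leaves.

x2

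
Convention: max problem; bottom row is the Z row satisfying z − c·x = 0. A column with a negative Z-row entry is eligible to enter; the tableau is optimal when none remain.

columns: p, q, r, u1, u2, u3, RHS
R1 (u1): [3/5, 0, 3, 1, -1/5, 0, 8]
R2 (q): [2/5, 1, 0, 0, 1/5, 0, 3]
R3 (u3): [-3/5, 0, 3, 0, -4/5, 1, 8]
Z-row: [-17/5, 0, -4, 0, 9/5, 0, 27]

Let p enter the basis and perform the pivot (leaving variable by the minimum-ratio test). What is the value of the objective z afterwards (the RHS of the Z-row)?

105/2

Ratio test on column p — row 1: 8/(3/5) = 40/3; row 2: 3/(2/5) = 15/2; row 3: entry -3/5 ≤ 0. Minimum is 15/2 at row 2 (q leaves); pivot element 2/5.
Pivot on row 2; the Z-row RHS becomes 27 − (-17/5)·(15/2) = 105/2.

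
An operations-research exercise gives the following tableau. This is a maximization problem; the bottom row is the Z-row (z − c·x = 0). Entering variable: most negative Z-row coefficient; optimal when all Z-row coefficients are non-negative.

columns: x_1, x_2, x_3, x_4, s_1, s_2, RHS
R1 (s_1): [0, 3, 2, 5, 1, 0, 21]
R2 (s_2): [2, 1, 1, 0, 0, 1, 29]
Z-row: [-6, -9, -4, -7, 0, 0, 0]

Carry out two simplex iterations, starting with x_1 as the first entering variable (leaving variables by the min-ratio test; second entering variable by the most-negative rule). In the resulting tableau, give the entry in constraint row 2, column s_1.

0

Ratio test on column x_1 — row 1: entry 0 ≤ 0; row 2: 29/2 = 29/2. Minimum is 29/2 at row 2 (s_2 leaves); pivot element 2.
Divide row 2 by 2; eliminate column x_1 from the other rows.
Second iteration: most negative Z-row entry is -7 in column x_4, so x_4 enters.
Ratio test on column x_4 — row 1: 21/5 = 21/5; row 2: entry 0 ≤ 0. Minimum is 21/5 at row 1 (s_1 leaves); pivot element 5.
Divide row 1 by 5; eliminate column x_4 from the other rows.
After both pivots, the entry at constraint row 2, column s_1 is 0.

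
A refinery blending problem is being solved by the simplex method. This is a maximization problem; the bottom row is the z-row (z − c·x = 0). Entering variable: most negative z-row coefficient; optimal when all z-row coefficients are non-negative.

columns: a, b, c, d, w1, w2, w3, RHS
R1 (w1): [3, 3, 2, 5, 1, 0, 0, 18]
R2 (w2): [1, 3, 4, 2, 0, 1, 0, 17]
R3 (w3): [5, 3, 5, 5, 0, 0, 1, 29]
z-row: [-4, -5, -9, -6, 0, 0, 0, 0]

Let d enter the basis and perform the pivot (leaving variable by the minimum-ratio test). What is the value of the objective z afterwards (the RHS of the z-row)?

108/5

Ratio test on column d — row 1: 18/5 = 18/5; row 2: 17/2 = 17/2; row 3: 29/5 = 29/5. Minimum is 18/5 at row 1 (w1 leaves); pivot element 5.
Pivot on row 1; the z-row RHS becomes 0 − (-6)·(18/5) = 108/5.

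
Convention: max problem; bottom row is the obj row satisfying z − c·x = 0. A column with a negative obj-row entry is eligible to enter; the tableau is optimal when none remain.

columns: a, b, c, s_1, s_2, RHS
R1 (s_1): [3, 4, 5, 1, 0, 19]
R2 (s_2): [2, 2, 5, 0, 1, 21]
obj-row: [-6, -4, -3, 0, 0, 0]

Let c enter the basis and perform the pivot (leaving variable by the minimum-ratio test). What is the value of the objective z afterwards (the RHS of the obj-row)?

Ratio test on column c — row 1: 19/5 = 19/5; row 2: 21/5 = 21/5. Minimum is 19/5 at row 1 (s_1 leaves); pivot element 5.
Pivot on row 1; the obj-row RHS becomes 0 − (-3)·(19/5) = 57/5.

57/5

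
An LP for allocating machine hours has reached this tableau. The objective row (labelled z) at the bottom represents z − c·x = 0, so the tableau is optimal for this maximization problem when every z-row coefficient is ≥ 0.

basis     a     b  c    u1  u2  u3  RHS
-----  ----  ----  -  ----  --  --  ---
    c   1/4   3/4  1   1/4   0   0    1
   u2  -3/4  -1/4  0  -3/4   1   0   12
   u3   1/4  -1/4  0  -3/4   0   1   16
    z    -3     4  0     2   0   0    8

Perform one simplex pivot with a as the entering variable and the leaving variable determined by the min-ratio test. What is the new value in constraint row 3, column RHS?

Ratio test on column a — row 1: 1/(1/4) = 4; row 2: entry -3/4 ≤ 0; row 3: 16/(1/4) = 64. Minimum is 4 at row 1 (c leaves); pivot element 1/4.
Divide row 1 by 1/4; eliminate column a from the other rows.
Row 3 update in column RHS: 16 − (1/4)·4 = 15.

15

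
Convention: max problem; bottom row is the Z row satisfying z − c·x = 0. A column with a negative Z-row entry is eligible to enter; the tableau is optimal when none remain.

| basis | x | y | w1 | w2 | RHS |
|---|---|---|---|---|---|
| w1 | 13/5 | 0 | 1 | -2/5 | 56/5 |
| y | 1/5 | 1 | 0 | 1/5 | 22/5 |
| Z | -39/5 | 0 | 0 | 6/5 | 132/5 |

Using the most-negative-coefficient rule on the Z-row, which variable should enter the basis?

Negative Z-row entries: x: -39/5.
The most negative is -39/5 in column x, so x enters.

x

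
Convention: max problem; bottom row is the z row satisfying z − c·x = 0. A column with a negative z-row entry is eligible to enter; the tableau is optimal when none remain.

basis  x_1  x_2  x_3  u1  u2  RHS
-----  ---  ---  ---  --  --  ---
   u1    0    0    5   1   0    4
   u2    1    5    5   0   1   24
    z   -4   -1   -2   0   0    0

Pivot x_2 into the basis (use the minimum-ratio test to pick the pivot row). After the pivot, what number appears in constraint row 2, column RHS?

24/5

Ratio test on column x_2 — row 1: entry 0 ≤ 0; row 2: 24/5 = 24/5. Minimum is 24/5 at row 2 (u2 leaves); pivot element 5.
Divide row 2 by 5; eliminate column x_2 from the other rows.
In the new row 2, the RHS entry is the old entry divided by the pivot: 24/5 = 24/5.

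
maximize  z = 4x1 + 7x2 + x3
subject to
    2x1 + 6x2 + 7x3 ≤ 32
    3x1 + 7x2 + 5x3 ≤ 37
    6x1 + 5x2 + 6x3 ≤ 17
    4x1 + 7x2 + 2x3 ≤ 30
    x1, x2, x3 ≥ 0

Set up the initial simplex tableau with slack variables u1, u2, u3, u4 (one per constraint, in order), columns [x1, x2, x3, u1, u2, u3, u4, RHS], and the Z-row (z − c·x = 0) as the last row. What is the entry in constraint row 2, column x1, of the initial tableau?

Constraint 2 has coefficient 3 on x1.

3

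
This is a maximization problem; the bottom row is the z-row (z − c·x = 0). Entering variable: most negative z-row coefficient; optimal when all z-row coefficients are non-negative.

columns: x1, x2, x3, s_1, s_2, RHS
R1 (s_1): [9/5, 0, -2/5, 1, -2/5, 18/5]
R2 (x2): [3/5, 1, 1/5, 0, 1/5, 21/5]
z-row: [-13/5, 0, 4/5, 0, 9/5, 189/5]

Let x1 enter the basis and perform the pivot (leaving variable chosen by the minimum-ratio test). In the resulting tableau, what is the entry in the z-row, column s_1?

Ratio test on column x1 — row 1: (18/5)/(9/5) = 2; row 2: (21/5)/(3/5) = 7. Minimum is 2 at row 1 (s_1 leaves); pivot element 9/5.
Divide row 1 by 9/5; eliminate column x1 from the other rows.
z-row update in column s_1: 0 − (-13/5)·(5/9) = 13/9.

13/9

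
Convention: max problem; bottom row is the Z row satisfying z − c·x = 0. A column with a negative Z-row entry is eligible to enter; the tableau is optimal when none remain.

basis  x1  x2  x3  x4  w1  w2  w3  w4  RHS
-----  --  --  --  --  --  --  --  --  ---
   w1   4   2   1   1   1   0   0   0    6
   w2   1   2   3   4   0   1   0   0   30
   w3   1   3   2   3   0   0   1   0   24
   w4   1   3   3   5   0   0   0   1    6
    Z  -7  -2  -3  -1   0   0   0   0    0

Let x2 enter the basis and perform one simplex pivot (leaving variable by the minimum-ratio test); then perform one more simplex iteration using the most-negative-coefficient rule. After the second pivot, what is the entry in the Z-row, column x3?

-29/10

Ratio test on column x2 — row 1: 6/2 = 3; row 2: 30/2 = 15; row 3: 24/3 = 8; row 4: 6/3 = 2. Minimum is 2 at row 4 (w4 leaves); pivot element 3.
Divide row 4 by 3; eliminate column x2 from the other rows.
Second iteration: most negative Z-row entry is -19/3 in column x1, so x1 enters.
Ratio test on column x1 — row 1: 2/(10/3) = 3/5; row 2: 26/(1/3) = 78; row 3: entry 0 ≤ 0; row 4: 2/(1/3) = 6. Minimum is 3/5 at row 1 (w1 leaves); pivot element 10/3.
Divide row 1 by 10/3; eliminate column x1 from the other rows.
After both pivots, the entry at the Z-row, column x3 is -29/10.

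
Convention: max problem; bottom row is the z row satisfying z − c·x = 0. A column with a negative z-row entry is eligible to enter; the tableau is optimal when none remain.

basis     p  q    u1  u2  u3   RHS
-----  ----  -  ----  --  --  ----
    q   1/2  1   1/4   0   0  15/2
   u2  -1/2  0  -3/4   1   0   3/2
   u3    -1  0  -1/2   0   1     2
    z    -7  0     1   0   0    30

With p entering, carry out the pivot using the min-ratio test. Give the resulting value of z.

Ratio test on column p — row 1: (15/2)/(1/2) = 15; row 2: entry -1/2 ≤ 0; row 3: entry -1 ≤ 0. Minimum is 15 at row 1 (q leaves); pivot element 1/2.
Pivot on row 1; the z-row RHS becomes 30 − (-7)·15 = 135.

135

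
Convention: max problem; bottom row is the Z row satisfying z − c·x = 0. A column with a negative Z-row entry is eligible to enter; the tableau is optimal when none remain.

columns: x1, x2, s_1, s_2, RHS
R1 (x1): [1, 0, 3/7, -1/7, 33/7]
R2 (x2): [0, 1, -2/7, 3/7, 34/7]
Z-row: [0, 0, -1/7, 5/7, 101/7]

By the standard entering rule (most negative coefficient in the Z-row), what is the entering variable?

Negative Z-row entries: s_1: -1/7.
The most negative is -1/7 in column s_1, so s_1 enters.

s_1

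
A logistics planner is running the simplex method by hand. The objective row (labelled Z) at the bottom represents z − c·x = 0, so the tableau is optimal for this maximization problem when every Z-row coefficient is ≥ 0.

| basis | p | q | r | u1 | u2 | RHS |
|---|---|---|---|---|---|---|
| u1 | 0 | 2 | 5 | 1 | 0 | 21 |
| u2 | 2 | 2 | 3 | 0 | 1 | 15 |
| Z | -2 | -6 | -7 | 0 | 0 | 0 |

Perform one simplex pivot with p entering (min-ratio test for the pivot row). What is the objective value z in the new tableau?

15

Ratio test on column p — row 1: entry 0 ≤ 0; row 2: 15/2 = 15/2. Minimum is 15/2 at row 2 (u2 leaves); pivot element 2.
Pivot on row 2; the Z-row RHS becomes 0 − (-2)·(15/2) = 15.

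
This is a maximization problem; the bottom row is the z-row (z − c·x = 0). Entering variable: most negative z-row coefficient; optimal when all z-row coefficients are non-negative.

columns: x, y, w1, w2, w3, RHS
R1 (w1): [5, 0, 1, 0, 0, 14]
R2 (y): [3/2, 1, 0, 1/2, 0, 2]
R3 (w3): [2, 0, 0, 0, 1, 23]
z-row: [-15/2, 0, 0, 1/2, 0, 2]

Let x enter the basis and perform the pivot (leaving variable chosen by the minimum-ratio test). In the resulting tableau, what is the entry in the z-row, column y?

5

Ratio test on column x — row 1: 14/5 = 14/5; row 2: 2/(3/2) = 4/3; row 3: 23/2 = 23/2. Minimum is 4/3 at row 2 (y leaves); pivot element 3/2.
Divide row 2 by 3/2; eliminate column x from the other rows.
z-row update in column y: 0 − (-15/2)·(2/3) = 5.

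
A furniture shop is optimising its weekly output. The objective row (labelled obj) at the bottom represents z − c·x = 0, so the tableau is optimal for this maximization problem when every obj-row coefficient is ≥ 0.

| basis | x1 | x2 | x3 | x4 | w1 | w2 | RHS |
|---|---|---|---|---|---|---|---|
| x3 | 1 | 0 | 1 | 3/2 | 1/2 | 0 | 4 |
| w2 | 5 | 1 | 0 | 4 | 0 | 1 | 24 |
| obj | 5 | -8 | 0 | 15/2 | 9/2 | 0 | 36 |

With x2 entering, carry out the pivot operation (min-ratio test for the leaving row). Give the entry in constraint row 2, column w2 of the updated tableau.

1

Ratio test on column x2 — row 1: entry 0 ≤ 0; row 2: 24/1 = 24. Minimum is 24 at row 2 (w2 leaves); pivot element 1.
Divide row 2 by 1; eliminate column x2 from the other rows.
In the new row 2, the w2 entry is the old entry divided by the pivot: 1/1 = 1.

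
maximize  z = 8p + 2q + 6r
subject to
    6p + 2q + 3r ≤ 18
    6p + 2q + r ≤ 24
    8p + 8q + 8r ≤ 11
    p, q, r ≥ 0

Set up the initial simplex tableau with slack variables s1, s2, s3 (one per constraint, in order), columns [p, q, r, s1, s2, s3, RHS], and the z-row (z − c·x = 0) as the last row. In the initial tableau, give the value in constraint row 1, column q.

Constraint 1 has coefficient 2 on q.

2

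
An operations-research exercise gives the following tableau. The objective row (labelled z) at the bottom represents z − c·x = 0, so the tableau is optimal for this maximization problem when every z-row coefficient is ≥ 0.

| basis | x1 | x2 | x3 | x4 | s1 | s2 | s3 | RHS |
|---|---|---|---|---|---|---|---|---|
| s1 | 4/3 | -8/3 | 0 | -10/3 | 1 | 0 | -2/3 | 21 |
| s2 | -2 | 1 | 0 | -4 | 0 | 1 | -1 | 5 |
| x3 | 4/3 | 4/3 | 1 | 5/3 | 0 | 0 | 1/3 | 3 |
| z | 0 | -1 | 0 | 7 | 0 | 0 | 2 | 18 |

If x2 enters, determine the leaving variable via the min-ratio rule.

x3

Column x2 entries and ratios — s1: -8/3 ≤ 0, skip; s2: 5/1 = 5; x3: 3/(4/3) = 9/4.
Smallest ratio is 9/4 in the row of x3, so x3 leaves.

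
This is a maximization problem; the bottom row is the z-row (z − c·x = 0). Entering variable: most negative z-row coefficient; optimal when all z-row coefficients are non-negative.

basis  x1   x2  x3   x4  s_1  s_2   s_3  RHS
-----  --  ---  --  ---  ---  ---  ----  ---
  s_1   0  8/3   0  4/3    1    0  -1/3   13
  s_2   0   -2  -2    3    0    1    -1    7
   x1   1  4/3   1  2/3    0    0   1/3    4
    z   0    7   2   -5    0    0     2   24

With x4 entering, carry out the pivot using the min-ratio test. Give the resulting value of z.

Ratio test on column x4 — row 1: 13/(4/3) = 39/4; row 2: 7/3 = 7/3; row 3: 4/(2/3) = 6. Minimum is 7/3 at row 2 (s_2 leaves); pivot element 3.
Pivot on row 2; the z-row RHS becomes 24 − (-5)·(7/3) = 107/3.

107/3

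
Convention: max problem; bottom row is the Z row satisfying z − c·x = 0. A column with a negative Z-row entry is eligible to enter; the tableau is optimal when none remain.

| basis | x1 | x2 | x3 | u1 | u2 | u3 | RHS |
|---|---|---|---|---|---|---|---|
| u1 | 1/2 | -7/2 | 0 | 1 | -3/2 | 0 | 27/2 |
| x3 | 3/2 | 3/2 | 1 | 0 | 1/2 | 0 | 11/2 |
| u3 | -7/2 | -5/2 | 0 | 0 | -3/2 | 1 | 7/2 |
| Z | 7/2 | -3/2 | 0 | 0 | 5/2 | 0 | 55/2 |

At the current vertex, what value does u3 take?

7/2

u3 is basic (row 3); its value is the RHS of that row, 7/2.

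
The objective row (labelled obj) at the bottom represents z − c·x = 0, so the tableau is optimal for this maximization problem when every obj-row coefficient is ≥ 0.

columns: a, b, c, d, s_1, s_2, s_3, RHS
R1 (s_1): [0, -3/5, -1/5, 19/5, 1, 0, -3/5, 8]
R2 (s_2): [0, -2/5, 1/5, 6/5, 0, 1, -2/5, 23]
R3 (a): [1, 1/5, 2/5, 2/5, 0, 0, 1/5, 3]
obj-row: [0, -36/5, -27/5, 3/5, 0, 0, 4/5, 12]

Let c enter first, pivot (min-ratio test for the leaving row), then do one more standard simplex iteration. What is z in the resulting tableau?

120

Ratio test on column c — row 1: entry -1/5 ≤ 0; row 2: 23/(1/5) = 115; row 3: 3/(2/5) = 15/2. Minimum is 15/2 at row 3 (a leaves); pivot element 2/5.
Pivot on row 3; the obj-row RHS becomes 12 − (-27/5)·(15/2) = 105/2.
Next entering variable (most negative obj-row entry -9/2): b.
Ratio test on column b — row 1: entry -1/2 ≤ 0; row 2: entry -1/2 ≤ 0; row 3: (15/2)/(1/2) = 15. Minimum is 15 at row 3 (c leaves); pivot element 1/2.
After the second pivot the obj-row RHS is 105/2 − (-9/2)·15 = 120.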